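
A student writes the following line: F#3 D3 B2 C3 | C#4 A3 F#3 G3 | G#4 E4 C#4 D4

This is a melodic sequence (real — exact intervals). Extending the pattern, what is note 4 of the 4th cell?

With 4-note cells, note 4 of each statement runs C3, G3, D4.
Each moves up a 5th; the next is A4.

A4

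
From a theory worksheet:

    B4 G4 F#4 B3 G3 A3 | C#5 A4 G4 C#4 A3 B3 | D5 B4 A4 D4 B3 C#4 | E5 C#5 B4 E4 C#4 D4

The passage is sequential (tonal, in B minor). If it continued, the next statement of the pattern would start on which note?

With a 6-note motive the entries are B4, C#5, D5, E5, each up a 2nd from the previous.
The next head, up a 2nd from E5, is F#5.

F#5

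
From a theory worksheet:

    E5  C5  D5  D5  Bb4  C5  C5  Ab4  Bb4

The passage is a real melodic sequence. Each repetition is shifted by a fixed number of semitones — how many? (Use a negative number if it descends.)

-2

Unit = 3 notes; the statements start on E5, D5, C5, moving down a 2nd each time.
Counting half-steps from E5 to D5: -2.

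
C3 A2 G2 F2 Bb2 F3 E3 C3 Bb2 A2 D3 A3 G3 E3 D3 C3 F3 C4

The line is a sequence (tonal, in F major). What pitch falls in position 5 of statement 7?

With 6-note cells, note 5 of each statement runs Bb2, D3, F3.
Carrying that up a 3rd forward: A3 → C4 → E4 → G4.

G4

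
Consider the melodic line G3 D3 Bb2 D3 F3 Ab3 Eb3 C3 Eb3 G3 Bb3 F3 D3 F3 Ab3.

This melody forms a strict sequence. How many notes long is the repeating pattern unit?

There are 15 notes; a 5-note unit gives 3 cells:
G3 D3 Bb2 D3 F3 | Ab3 Eb3 C3 Eb3 G3 | Bb3 F3 D3 F3 Ab3
Each cell is the previous one up a 2nd — so the unit is 5 notes.

5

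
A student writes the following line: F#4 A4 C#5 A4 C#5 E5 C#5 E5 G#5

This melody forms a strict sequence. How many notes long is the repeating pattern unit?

3

9 notes total. Splitting into 3 groups of 3:
F#4 A4 C#5 | A4 C#5 E5 | C#5 E5 G#5
Each cell is the previous one up a 3rd — so the unit is 3 notes.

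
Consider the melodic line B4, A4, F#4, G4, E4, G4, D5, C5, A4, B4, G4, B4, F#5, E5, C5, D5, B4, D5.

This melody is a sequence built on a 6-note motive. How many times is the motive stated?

18 notes in groups of 6 gives 18/6 = 3 statements.
Starts: B4, D5, F#5 — each up a 3rd.

3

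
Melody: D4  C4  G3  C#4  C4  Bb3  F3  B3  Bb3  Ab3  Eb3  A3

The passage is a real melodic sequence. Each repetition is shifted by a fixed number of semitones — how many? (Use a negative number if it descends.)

-2

Taking 4-note groups, the heads are D4, C4, Bb3: the pattern moves down a 2nd.
D4 to C4 spans -2 semitones.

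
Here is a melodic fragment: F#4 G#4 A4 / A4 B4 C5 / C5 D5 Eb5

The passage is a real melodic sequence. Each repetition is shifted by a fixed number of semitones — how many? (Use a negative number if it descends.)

Unit = 3 notes; the statements start on F#4, A4, C5, moving up a 3rd each time.
Counting half-steps from F#4 to A4: 3.

3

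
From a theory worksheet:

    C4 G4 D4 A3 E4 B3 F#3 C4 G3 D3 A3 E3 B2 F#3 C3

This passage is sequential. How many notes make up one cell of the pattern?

There are 15 notes; a 3-note unit gives 5 cells:
C4 G4 D4 | A3 E4 B3 | F#3 C4 G3 | D3 A3 E3 | B2 F#3 C3
That's a consistent down a 3rd shift per cell, and no other grouping gives one.

3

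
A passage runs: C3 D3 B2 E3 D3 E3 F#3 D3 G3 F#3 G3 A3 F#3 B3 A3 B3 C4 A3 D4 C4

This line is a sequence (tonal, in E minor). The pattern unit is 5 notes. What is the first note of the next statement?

Taking 5-note groups, the heads are C3, E3, G3, B3: the pattern moves up a 3rd.
The next head, up a 3rd from B3, is D4.

D4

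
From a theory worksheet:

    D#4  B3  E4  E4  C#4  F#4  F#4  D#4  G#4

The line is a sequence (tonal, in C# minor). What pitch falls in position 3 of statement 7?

Grouping in 3s, the 3rd note of each cell is E4, F#4, G#4.
Carrying that up a 2nd forward: A4 → B4 → C#5 → D#5.

D#5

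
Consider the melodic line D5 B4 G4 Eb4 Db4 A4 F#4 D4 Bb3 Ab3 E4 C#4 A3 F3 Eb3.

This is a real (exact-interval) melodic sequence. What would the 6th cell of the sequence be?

C#3 A#2 F#2 D2 C2

Unit = 5 notes; the statements start on D5, A4, E4, moving down a 4th each time.
Carrying on: B3 → F#3 → C#3.
Statement 6 starts on C#3 and keeps the same exact contour: C#3 A#2 F#2 D2 C2.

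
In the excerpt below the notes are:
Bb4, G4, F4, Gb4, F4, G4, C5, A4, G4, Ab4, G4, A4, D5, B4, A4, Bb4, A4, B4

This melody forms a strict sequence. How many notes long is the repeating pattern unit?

18 notes total. Splitting into 3 groups of 6:
Bb4 G4 F4 Gb4 F4 G4 | C5 A4 G4 Ab4 G4 A4 | D5 B4 A4 Bb4 A4 B4
Every group is a transposition up a 2nd of the one before; no shorter unit works.

6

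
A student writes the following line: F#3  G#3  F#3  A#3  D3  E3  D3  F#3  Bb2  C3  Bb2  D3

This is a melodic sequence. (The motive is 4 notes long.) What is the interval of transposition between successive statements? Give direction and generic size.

down a 3rd

The 4-note cells begin on F#3, D3, Bb2 — each down a 3rd from the last.
F#3 to D3 is down a 3rd.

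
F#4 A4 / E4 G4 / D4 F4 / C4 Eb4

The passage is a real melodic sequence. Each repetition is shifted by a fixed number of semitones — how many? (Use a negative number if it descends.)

-2

Unit = 2 notes; the statements start on F#4, E4, D4, C4, moving down a 2nd each time.
Counting half-steps from F#4 to E4: -2.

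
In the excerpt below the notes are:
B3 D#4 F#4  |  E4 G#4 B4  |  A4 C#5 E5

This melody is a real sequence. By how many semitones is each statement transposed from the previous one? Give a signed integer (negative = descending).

With a 3-note motive the entries are B3, E4, A4, each up a 4th from the previous.
B3 to E4 spans +5 semitones.

5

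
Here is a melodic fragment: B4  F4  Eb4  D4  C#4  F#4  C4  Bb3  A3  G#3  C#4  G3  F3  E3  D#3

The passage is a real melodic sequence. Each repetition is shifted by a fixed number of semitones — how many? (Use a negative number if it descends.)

-5

The 5-note cells begin on B4, F#4, C#4 — each down a 4th from the last.
Counting half-steps from B4 to F#4: -5.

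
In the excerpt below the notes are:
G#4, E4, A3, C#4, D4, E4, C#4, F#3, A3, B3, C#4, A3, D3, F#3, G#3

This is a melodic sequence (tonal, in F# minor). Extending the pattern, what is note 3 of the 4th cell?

B2

Grouping in 5s, the 3rd note of each cell is A3, F#3, D3.
Each moves down a 3rd; the next is B2.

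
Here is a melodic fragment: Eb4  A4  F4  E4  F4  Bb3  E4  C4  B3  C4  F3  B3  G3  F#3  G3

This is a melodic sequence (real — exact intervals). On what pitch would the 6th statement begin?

Unit = 5 notes; the statements start on Eb4, Bb3, F3, moving down a 4th each time.
Continuing: C3 → G2 → D2. Statement 6 starts on D2.

D2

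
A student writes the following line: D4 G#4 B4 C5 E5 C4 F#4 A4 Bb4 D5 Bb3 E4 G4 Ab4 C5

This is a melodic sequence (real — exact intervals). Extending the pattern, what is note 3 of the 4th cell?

The unit is 5 notes. Position-3 pitches of the 3 shown cells: B4, A4, G4.
Each moves down a 2nd; the next is F4.

F4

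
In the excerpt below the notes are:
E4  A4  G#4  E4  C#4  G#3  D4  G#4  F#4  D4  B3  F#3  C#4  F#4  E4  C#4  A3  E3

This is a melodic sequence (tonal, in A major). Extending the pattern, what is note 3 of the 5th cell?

Grouping in 6s, the 3rd note of each cell is G#4, F#4, E4.
Each moves down a 2nd. Continuing: D4 → C#4.

C#4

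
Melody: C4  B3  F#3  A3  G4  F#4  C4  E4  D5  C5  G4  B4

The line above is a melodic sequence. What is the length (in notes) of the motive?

There are 12 notes; a 4-note unit gives 3 cells:
C4 B3 F#3 A3 | G4 F#4 C4 E4 | D5 C5 G4 B4
Every group is a transposition up a 5th of the one before; no shorter unit works.

4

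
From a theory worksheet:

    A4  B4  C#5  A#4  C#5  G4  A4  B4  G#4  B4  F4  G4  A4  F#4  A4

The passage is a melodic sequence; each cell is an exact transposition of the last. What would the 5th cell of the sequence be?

Db4 Eb4 F4 D4 F4

Taking 5-note groups, the heads are A4, G4, F4: the pattern moves down a 2nd.
Carrying on: Eb4 → Db4.
From Db4 the exact shape gives Db4 Eb4 F4 D4 F4.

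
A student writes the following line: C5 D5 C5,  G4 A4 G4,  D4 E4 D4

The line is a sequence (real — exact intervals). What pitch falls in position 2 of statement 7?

The unit is 3 notes. Position-2 pitches of the 3 shown cells: D5, A4, E4.
Extending down a 4th: B3 → F#3 → C#3 → G#2.

G#2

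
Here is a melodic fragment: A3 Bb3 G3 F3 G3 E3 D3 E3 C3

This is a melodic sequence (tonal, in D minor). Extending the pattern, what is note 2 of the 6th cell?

With 3-note cells, note 2 of each statement runs Bb3, G3, E3.
Extending down a 3rd: C3 → A2 → F2.

F2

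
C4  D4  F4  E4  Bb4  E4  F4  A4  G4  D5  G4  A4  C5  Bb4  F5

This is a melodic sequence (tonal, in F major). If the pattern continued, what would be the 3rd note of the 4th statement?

E5

The unit is 5 notes. Position-3 pitches of the 3 shown cells: F4, A4, C5.
Each moves up a 3rd; the next is E5.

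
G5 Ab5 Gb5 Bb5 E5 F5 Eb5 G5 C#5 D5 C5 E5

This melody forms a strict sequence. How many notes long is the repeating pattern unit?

There are 12 notes; a 4-note unit gives 3 cells:
G5 Ab5 Gb5 Bb5 | E5 F5 Eb5 G5 | C#5 D5 C5 E5
Every group is a transposition down a 3rd of the one before; no shorter unit works.

4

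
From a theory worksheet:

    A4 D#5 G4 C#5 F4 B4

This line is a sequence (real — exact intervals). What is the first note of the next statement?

Eb4

Unit = 2 notes; the statements start on A4, G4, F4, moving down a 2nd each time.
One more step down a 2nd gives Eb4.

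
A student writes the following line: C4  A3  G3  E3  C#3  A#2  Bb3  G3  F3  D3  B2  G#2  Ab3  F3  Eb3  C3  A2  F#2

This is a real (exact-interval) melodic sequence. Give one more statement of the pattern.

Unit = 6 notes; the statements start on C4, Bb3, Ab3, moving down a 2nd each time.
From Gb3 the exact shape gives Gb3 Eb3 Db3 Bb2 G2 E2.

Gb3 Eb3 Db3 Bb2 G2 E2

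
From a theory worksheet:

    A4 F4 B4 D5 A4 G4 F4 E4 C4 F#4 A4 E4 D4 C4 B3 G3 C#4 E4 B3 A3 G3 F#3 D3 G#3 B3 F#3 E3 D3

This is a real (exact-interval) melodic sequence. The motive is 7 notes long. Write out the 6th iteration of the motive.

With a 7-note motive the entries are A4, E4, B3, F#3, each down a 4th from the previous.
Extending down a 4th: C#3 → G#2.
Statement 6 starts on G#2 and keeps the same exact contour: G#2 E2 A#2 C#3 G#2 F#2 E2.

G#2 E2 A#2 C#3 G#2 F#2 E2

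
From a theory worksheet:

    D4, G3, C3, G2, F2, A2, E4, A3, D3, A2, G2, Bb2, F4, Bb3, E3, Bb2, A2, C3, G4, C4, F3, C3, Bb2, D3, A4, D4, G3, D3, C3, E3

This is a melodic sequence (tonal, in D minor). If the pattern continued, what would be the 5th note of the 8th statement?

F3

With 6-note cells, note 5 of each statement runs F2, G2, A2, Bb2, C3.
Carrying that up a 2nd forward: D3 → E3 → F3.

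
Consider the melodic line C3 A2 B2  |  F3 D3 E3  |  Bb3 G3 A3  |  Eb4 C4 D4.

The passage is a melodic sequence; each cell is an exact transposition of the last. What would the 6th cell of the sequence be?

Unit = 3 notes; the statements start on C3, F3, Bb3, Eb4, moving up a 4th each time.
Extending up a 4th: Ab4 → Db5.
So cell 6 is Db5 Bb4 C5.

Db5 Bb4 C5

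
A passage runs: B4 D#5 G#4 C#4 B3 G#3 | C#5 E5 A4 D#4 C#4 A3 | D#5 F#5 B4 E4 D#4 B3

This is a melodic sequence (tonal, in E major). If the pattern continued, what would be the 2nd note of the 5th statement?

Grouping in 6s, the 2nd note of each cell is D#5, E5, F#5.
Each moves up a 2nd. Continuing: G#5 → A5.

A5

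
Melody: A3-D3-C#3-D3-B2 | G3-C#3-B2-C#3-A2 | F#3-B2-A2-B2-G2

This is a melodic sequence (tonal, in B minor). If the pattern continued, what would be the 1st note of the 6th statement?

With 5-note cells, note 1 of each statement runs A3, G3, F#3.
Carrying that down a 2nd forward: E3 → D3 → C#3.

C#3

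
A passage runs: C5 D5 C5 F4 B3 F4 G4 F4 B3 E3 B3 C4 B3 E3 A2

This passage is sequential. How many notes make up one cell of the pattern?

5

There are 15 notes; a 5-note unit gives 3 cells:
C5 D5 C5 F4 B3 | F4 G4 F4 B3 E3 | B3 C4 B3 E3 A2
Each cell is the previous one down a 5th — so the unit is 5 notes.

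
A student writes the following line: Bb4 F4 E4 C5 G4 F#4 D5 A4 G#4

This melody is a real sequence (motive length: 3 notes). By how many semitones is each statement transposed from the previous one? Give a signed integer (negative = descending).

2

Unit = 3 notes; the statements start on Bb4, C5, D5, moving up a 2nd each time.
Counting half-steps from Bb4 to C5: 2.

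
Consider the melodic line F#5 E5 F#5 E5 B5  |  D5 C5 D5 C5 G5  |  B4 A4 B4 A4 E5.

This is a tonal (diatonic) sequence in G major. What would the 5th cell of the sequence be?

Unit = 5 notes; the statements start on F#5, D5, B4, moving down a 3rd each time.
Carrying on: G4 → E4.
From E4 the diatonic shape gives E4 D4 E4 D4 A4.

E4 D4 E4 D4 A4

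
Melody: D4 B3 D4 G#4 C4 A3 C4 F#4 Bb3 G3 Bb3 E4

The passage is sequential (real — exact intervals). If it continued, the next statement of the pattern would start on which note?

With a 4-note motive the entries are D4, C4, Bb3, each down a 2nd from the previous.
One more step down a 2nd gives Ab3.

Ab3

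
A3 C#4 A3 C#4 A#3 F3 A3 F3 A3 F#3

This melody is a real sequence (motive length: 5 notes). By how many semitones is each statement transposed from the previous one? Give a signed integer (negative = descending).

The 5-note cells begin on A3, F3 — each down a 3rd from the last.
A3 to F3 spans -4 semitones.

-4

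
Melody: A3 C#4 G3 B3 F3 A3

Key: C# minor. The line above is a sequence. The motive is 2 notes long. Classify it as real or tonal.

real

Each cell has the same semitone pattern (4,) — intervals are preserved exactly.
And G3 lies outside C# minor, so the sequence is real rather than tonal.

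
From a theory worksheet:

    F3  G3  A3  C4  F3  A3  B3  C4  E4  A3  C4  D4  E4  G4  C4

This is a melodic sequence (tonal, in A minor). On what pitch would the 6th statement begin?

B4

Unit = 5 notes; the statements start on F3, A3, C4, moving up a 3rd each time.
Extending the heads up a 3rd: E4 → G4 → B4.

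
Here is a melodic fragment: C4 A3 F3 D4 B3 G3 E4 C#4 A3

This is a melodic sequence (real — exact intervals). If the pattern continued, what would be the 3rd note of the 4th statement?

Grouping in 3s, the 3rd note of each cell is F3, G3, A3.
Each moves up a 2nd; the next is B3.

B3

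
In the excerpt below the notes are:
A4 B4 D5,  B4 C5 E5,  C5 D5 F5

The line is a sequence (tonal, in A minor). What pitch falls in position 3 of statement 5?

The unit is 3 notes. Position-3 pitches of the 3 shown cells: D5, E5, F5.
Extending up a 2nd: G5 → A5.

A5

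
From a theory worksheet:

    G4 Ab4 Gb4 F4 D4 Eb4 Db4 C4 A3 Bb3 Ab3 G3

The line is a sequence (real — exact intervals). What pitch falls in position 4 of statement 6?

The unit is 4 notes. Position-4 pitches of the 3 shown cells: F4, C4, G3.
Each moves down a 4th. Continuing: D3 → A2 → E2.

E2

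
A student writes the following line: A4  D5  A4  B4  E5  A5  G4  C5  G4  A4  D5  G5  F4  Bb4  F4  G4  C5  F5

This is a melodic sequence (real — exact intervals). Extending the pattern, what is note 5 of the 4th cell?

Bb4

Grouping in 6s, the 5th note of each cell is E5, D5, C5.
From C5, down a 2nd gives Bb4.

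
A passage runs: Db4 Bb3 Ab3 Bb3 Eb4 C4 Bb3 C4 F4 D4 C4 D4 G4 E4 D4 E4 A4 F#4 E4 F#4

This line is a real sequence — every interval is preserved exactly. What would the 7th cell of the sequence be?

Unit = 4 notes; the statements start on Db4, Eb4, F4, G4, A4, moving up a 2nd each time.
Carrying on: B4 → C#5.
So cell 7 is C#5 A#4 G#4 A#4.

C#5 A#4 G#4 A#4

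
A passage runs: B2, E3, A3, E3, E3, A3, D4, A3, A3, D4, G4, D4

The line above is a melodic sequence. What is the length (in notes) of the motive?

Try groups of 4 (3 cells in 12 notes):
B2 E3 A3 E3 | E3 A3 D4 A3 | A3 D4 G4 D4
That's a consistent up a 4th shift per cell, and no other grouping gives one.

4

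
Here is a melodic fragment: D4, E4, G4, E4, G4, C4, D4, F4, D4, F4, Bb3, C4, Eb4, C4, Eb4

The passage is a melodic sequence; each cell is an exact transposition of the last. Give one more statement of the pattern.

With a 5-note motive the entries are D4, C4, Bb3, each down a 2nd from the previous.
From Ab3 the exact shape gives Ab3 Bb3 Db4 Bb3 Db4.

Ab3 Bb3 Db4 Bb3 Db4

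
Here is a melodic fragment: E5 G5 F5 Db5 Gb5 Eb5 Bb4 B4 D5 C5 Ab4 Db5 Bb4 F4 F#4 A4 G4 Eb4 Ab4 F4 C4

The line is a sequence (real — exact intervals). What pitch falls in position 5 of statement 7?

C3

With 7-note cells, note 5 of each statement runs Gb5, Db5, Ab4.
Each moves down a 4th. Continuing: Eb4 → Bb3 → F3 → C3.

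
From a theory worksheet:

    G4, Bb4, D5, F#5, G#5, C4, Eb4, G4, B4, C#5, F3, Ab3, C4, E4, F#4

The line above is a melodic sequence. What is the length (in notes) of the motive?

Try groups of 5 (3 cells in 15 notes):
G4 Bb4 D5 F#5 G#5 | C4 Eb4 G4 B4 C#5 | F3 Ab3 C4 E4 F#4
Each cell is the previous one down a 5th — so the unit is 5 notes.

5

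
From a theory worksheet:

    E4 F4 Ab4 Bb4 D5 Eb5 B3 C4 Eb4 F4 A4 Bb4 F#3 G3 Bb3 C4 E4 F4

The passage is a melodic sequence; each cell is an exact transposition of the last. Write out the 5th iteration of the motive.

G#2 A2 C3 D3 F#3 G3

With a 6-note motive the entries are E4, B3, F#3, each down a 4th from the previous.
Carrying on: C#3 → G#2.
So cell 5 is G#2 A2 C3 D3 F#3 G3.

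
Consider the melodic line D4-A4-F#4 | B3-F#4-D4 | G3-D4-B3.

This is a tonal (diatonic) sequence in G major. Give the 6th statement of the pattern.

Unit = 3 notes; the statements start on D4, B3, G3, moving down a 3rd each time.
Continuing the starts: E3 → C3 → A2.
Statement 6 starts on A2 and keeps the same diatonic contour: A2 E3 C3.

A2 E3 C3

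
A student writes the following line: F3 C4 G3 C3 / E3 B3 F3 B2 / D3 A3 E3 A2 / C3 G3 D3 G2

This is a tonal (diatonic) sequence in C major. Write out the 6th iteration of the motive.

A2 E3 B2 E2

The 4-note cells begin on F3, E3, D3, C3 — each down a 2nd from the last.
Continuing the starts: B2 → A2.
So cell 6 is A2 E3 B2 E2.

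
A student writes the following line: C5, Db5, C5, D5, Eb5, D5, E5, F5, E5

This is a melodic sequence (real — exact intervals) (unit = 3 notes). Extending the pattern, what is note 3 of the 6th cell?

The unit is 3 notes. Position-3 pitches of the 3 shown cells: C5, D5, E5.
Carrying that up a 2nd forward: F#5 → G#5 → A#5.

A#5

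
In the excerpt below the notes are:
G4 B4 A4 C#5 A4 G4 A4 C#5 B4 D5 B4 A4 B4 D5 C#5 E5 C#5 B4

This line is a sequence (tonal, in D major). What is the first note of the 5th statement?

D5

Taking 6-note groups, the heads are G4, A4, B4: the pattern moves up a 2nd.
Extending the heads up a 2nd: C#5 → D5.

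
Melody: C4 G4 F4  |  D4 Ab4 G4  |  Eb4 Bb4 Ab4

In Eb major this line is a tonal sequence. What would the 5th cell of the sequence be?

With a 3-note motive the entries are C4, D4, Eb4, each up a 2nd from the previous.
Carrying on: F4 → G4.
So cell 5 is G4 D5 C5.

G4 D5 C5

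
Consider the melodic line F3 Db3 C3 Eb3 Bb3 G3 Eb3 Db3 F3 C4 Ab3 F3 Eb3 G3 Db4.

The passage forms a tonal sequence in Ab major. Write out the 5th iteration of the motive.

C4 Ab3 G3 Bb3 F4

Taking 5-note groups, the heads are F3, G3, Ab3: the pattern moves up a 2nd.
Continuing the starts: Bb3 → C4.
So cell 5 is C4 Ab3 G3 Bb3 F4.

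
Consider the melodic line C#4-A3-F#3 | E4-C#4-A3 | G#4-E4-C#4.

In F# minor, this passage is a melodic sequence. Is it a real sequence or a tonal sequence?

Every note is diatonic to F# minor.
Cell 1 has -4 semitones from note 1 to 2, but cell 2 has -3 — the interval quality changes while the contour stays the same, which is the hallmark of a tonal sequence.

tonal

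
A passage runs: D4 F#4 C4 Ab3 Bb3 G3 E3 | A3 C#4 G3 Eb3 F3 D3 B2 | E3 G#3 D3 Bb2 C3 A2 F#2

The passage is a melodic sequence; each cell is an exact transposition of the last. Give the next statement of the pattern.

With a 7-note motive the entries are D4, A3, E3, each down a 4th from the previous.
Statement 4 starts on B2 and keeps the same exact contour: B2 D#3 A2 F2 G2 E2 C#2.

B2 D#3 A2 F2 G2 E2 C#2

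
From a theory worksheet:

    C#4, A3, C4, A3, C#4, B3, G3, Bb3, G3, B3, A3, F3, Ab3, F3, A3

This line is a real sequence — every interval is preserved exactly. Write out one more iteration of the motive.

G3 Eb3 Gb3 Eb3 G3

The 5-note cells begin on C#4, B3, A3 — each down a 2nd from the last.
From G3 the exact shape gives G3 Eb3 Gb3 Eb3 G3.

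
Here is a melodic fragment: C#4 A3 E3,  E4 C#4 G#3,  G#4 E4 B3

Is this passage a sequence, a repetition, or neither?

Each 3-note cell is the previous one transposed up a 3rd.

sequence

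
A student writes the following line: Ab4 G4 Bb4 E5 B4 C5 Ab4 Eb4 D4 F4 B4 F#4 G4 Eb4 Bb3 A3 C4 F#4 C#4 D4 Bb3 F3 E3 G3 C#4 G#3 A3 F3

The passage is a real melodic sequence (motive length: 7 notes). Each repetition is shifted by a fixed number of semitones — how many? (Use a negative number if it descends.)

The 7-note cells begin on Ab4, Eb4, Bb3, F3 — each down a 4th from the last.
Ab4 to Eb4 spans -5 semitones.

-5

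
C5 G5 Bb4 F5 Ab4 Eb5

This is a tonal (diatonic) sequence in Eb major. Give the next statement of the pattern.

G4 D5

Unit = 2 notes; the statements start on C5, Bb4, Ab4, moving down a 2nd each time.
So cell 4 is G4 D5.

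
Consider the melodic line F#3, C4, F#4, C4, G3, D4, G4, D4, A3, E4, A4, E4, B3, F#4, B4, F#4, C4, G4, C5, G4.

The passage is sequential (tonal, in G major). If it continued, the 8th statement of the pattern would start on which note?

F#4

With a 4-note motive the entries are F#3, G3, A3, B3, C4, each up a 2nd from the previous.
Continuing: D4 → E4 → F#4. Statement 8 starts on F#4.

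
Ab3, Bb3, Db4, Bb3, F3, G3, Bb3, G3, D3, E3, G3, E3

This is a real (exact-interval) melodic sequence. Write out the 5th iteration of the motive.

The 4-note cells begin on Ab3, F3, D3 — each down a 3rd from the last.
Carrying on: B2 → G#2.
So cell 5 is G#2 A#2 C#3 A#2.

G#2 A#2 C#3 A#2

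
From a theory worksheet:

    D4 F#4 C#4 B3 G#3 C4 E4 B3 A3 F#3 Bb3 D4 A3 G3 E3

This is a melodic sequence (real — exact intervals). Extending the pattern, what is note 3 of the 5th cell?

Grouping in 5s, the 3rd note of each cell is C#4, B3, A3.
Carrying that down a 2nd forward: G3 → F3.

F3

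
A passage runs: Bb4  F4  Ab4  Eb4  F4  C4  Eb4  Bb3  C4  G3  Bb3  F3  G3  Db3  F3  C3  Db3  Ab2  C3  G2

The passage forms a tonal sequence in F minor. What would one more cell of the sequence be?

The 4-note cells begin on Bb4, F4, C4, G3, Db3 — each down a 4th from the last.
So cell 6 is Ab2 Eb2 G2 Db2.

Ab2 Eb2 G2 Db2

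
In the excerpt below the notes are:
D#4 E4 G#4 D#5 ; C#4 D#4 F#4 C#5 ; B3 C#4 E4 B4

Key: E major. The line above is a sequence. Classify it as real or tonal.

tonal

Every note is diatonic to E major.
Cell 1 has +1 semitones from note 1 to 2, but cell 2 has +2 — the interval quality changes while the contour stays the same, which is the hallmark of a tonal sequence.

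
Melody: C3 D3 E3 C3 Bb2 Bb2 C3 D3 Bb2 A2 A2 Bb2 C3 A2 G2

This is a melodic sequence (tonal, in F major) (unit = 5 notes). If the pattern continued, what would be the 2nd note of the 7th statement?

E2

Grouping in 5s, the 2nd note of each cell is D3, C3, Bb2.
Extending down a 2nd: A2 → G2 → F2 → E2.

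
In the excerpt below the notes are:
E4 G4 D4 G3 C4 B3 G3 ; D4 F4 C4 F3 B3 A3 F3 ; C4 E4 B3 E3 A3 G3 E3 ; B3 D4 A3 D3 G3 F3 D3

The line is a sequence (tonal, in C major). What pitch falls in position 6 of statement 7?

The unit is 7 notes. Position-6 pitches of the 4 shown cells: B3, A3, G3, F3.
Carrying that down a 2nd forward: E3 → D3 → C3.

C3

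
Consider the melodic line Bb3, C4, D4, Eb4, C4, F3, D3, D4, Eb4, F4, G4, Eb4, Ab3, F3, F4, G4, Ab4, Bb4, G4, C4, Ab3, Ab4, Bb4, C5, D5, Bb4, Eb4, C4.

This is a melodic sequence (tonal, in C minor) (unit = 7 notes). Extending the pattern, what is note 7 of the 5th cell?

The unit is 7 notes. Position-7 pitches of the 4 shown cells: D3, F3, Ab3, C4.
From C4, up a 3rd gives Eb4.

Eb4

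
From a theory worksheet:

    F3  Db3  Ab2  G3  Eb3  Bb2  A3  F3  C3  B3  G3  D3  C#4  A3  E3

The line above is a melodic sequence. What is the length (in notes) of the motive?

3

15 notes total. Splitting into 5 groups of 3:
F3 Db3 Ab2 | G3 Eb3 Bb2 | A3 F3 C3 | B3 G3 D3 | C#4 A3 E3
That's a consistent up a 2nd shift per cell, and no other grouping gives one.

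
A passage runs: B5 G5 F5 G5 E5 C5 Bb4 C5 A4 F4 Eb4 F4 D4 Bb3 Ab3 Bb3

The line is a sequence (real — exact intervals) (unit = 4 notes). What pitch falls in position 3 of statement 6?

Gb2

With 4-note cells, note 3 of each statement runs F5, Bb4, Eb4, Ab3.
Extending down a 5th: Db3 → Gb2.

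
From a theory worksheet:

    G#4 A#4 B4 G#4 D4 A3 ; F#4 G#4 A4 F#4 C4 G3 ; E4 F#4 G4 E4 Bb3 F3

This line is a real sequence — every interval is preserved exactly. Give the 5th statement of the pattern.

C4 D4 Eb4 C4 Gb3 Db3

Taking 6-note groups, the heads are G#4, F#4, E4: the pattern moves down a 2nd.
Extending down a 2nd: D4 → C4.
From C4 the exact shape gives C4 D4 Eb4 C4 Gb3 Db3.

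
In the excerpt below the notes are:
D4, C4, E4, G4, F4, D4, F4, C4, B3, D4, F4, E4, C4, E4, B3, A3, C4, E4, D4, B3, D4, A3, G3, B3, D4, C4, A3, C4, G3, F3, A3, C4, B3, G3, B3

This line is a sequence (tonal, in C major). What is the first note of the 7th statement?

E3

Taking 7-note groups, the heads are D4, C4, B3, A3, G3: the pattern moves down a 2nd.
Continuing: F3 → E3. Statement 7 starts on E3.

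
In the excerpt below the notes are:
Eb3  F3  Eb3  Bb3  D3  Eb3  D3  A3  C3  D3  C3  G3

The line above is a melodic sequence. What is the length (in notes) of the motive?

There are 12 notes; a 4-note unit gives 3 cells:
Eb3 F3 Eb3 Bb3 | D3 Eb3 D3 A3 | C3 D3 C3 G3
Every group is a transposition down a 2nd of the one before; no shorter unit works.

4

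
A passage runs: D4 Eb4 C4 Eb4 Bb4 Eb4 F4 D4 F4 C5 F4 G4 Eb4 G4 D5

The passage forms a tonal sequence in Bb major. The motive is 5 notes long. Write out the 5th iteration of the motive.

A4 Bb4 G4 Bb4 F5

The 5-note cells begin on D4, Eb4, F4 — each up a 2nd from the last.
Carrying on: G4 → A4.
From A4 the diatonic shape gives A4 Bb4 G4 Bb4 F5.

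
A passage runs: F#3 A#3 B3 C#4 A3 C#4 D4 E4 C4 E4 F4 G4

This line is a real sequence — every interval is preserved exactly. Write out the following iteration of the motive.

Unit = 4 notes; the statements start on F#3, A3, C4, moving up a 3rd each time.
Statement 4 starts on Eb4 and keeps the same exact contour: Eb4 G4 Ab4 Bb4.

Eb4 G4 Ab4 Bb4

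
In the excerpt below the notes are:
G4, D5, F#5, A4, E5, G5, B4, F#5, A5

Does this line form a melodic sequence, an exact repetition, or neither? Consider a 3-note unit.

Each 3-note cell is the previous one transposed up a 2nd.

sequence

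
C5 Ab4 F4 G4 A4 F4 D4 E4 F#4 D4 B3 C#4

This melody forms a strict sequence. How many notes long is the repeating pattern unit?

4

12 notes total. Splitting into 3 groups of 4:
C5 Ab4 F4 G4 | A4 F4 D4 E4 | F#4 D4 B3 C#4
That's a consistent down a 3rd shift per cell, and no other grouping gives one.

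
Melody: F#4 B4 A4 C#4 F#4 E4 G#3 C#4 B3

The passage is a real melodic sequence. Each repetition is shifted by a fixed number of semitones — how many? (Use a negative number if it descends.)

With a 3-note motive the entries are F#4, C#4, G#3, each down a 4th from the previous.
F#4→C#4 is 61 − 66 = -5 semitones.

-5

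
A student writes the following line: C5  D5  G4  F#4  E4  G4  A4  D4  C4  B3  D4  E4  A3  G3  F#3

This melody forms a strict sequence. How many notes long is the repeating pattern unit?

15 notes total. Splitting into 3 groups of 5:
C5 D5 G4 F#4 E4 | G4 A4 D4 C4 B3 | D4 E4 A3 G3 F#3
Each cell is the previous one down a 4th — so the unit is 5 notes.

5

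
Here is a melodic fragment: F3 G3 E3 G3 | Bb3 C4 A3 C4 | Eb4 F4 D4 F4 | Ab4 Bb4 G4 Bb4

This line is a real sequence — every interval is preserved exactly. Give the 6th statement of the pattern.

Unit = 4 notes; the statements start on F3, Bb3, Eb4, Ab4, moving up a 4th each time.
Extending up a 4th: Db5 → Gb5.
From Gb5 the exact shape gives Gb5 Ab5 F5 Ab5.

Gb5 Ab5 F5 Ab5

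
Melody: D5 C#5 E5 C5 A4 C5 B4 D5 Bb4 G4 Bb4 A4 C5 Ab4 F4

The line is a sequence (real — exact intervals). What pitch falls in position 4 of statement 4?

Gb4

With 5-note cells, note 4 of each statement runs C5, Bb4, Ab4.
Each moves down a 2nd; the next is Gb4.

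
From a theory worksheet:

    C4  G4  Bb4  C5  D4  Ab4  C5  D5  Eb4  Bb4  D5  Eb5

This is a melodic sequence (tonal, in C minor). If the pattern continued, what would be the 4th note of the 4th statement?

F5

With 4-note cells, note 4 of each statement runs C5, D5, Eb5.
One more up a 2nd gives F5.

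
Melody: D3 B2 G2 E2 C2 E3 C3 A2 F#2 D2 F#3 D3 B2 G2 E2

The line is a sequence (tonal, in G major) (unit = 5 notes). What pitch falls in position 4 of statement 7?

D3

Grouping in 5s, the 4th note of each cell is E2, F#2, G2.
Carrying that up a 2nd forward: A2 → B2 → C3 → D3.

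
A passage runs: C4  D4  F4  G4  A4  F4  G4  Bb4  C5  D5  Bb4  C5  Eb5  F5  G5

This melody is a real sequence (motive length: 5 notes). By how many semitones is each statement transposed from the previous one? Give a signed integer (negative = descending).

Taking 5-note groups, the heads are C4, F4, Bb4: the pattern moves up a 4th.
Counting half-steps from C4 to F4: 5.

5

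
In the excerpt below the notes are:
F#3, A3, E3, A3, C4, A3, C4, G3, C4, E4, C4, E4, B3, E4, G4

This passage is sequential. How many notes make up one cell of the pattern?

5

There are 15 notes; a 5-note unit gives 3 cells:
F#3 A3 E3 A3 C4 | A3 C4 G3 C4 E4 | C4 E4 B3 E4 G4
Every group is a transposition up a 3rd of the one before; no shorter unit works.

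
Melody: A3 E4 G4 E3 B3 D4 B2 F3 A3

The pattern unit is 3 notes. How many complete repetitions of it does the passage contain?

3

9 notes in groups of 3 gives 9/3 = 3 statements.
Starts: A3, E3, B2 — each down a 4th.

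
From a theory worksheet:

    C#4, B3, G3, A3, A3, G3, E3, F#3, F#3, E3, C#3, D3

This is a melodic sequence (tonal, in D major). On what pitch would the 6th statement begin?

G2

The 4-note cells begin on C#4, A3, F#3 — each down a 3rd from the last.
Extending the heads down a 3rd: D3 → B2 → G2.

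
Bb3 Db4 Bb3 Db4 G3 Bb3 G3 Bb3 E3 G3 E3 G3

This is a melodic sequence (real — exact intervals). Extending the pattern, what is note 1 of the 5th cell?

A#2

With 4-note cells, note 1 of each statement runs Bb3, G3, E3.
Carrying that down a 3rd forward: C#3 → A#2.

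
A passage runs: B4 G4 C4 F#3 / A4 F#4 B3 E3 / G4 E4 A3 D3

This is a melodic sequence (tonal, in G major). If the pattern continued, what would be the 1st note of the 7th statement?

The unit is 4 notes. Position-1 pitches of the 3 shown cells: B4, A4, G4.
Extending down a 2nd: F#4 → E4 → D4 → C4.

C4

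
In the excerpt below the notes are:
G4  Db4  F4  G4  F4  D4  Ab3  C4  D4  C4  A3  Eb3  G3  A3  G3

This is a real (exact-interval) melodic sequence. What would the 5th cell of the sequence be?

B2 F2 A2 B2 A2

The 5-note cells begin on G4, D4, A3 — each down a 4th from the last.
Extending down a 4th: E3 → B2.
So cell 5 is B2 F2 A2 B2 A2.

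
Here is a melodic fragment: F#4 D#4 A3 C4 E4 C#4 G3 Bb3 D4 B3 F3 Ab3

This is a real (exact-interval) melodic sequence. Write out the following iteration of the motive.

C4 A3 Eb3 Gb3

The 4-note cells begin on F#4, E4, D4 — each down a 2nd from the last.
From C4 the exact shape gives C4 A3 Eb3 Gb3.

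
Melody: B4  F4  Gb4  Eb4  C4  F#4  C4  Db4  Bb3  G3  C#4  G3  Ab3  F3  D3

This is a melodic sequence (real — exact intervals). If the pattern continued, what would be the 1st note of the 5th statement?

With 5-note cells, note 1 of each statement runs B4, F#4, C#4.
Carrying that down a 4th forward: G#3 → D#3.

D#3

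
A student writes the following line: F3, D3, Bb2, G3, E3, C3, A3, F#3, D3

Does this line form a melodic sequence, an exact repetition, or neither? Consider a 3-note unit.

sequence

Each 3-note cell is the previous one transposed up a 2nd.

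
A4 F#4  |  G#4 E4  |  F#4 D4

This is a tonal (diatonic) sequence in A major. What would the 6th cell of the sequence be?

C#4 A3

The 2-note cells begin on A4, G#4, F#4 — each down a 2nd from the last.
Extending down a 2nd: E4 → D4 → C#4.
Statement 6 starts on C#4 and keeps the same diatonic contour: C#4 A3.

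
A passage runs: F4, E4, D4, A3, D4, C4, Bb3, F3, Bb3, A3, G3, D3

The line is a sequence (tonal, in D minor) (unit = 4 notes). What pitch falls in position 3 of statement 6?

A2

With 4-note cells, note 3 of each statement runs D4, Bb3, G3.
Each moves down a 3rd. Continuing: E3 → C3 → A2.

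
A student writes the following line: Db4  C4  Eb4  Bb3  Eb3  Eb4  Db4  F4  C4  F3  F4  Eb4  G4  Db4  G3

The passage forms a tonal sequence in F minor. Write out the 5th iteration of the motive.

Unit = 5 notes; the statements start on Db4, Eb4, F4, moving up a 2nd each time.
Continuing the starts: G4 → Ab4.
So cell 5 is Ab4 G4 Bb4 F4 Bb3.

Ab4 G4 Bb4 F4 Bb3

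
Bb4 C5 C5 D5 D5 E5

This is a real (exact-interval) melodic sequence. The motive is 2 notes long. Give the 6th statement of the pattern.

With a 2-note motive the entries are Bb4, C5, D5, each up a 2nd from the previous.
Extending up a 2nd: E5 → F#5 → G#5.
So cell 6 is G#5 A#5.

G#5 A#5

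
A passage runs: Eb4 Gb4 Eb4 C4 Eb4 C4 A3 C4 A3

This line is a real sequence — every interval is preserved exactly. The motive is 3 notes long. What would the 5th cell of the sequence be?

D#3 F#3 D#3

Taking 3-note groups, the heads are Eb4, C4, A3: the pattern moves down a 3rd.
Continuing the starts: F#3 → D#3.
So cell 5 is D#3 F#3 D#3.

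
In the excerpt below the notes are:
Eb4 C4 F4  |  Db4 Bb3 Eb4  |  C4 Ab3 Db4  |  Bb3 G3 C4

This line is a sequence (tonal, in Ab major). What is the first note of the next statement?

Ab3

With a 3-note motive the entries are Eb4, Db4, C4, Bb3, each down a 2nd from the previous.
One more step down a 2nd gives Ab3.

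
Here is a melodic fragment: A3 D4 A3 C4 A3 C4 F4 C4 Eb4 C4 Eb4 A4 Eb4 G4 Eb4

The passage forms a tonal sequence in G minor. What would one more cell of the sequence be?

With a 5-note motive the entries are A3, C4, Eb4, each up a 3rd from the previous.
Statement 4 starts on G4 and keeps the same diatonic contour: G4 C5 G4 Bb4 G4.

G4 C5 G4 Bb4 G4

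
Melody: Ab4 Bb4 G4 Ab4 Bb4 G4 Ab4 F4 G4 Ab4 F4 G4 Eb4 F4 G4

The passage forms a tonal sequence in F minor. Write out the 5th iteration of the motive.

Unit = 5 notes; the statements start on Ab4, G4, F4, moving down a 2nd each time.
Carrying on: Eb4 → Db4.
Statement 5 starts on Db4 and keeps the same diatonic contour: Db4 Eb4 C4 Db4 Eb4.

Db4 Eb4 C4 Db4 Eb4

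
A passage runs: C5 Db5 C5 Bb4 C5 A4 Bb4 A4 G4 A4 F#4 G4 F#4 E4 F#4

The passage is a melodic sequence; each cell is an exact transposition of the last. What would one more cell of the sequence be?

The 5-note cells begin on C5, A4, F#4 — each down a 3rd from the last.
From D#4 the exact shape gives D#4 E4 D#4 C#4 D#4.

D#4 E4 D#4 C#4 D#4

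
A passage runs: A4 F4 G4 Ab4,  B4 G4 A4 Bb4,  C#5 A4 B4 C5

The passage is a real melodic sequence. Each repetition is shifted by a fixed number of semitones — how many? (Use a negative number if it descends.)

Unit = 4 notes; the statements start on A4, B4, C#5, moving up a 2nd each time.
A4→B4 is 71 − 69 = 2 semitones.

2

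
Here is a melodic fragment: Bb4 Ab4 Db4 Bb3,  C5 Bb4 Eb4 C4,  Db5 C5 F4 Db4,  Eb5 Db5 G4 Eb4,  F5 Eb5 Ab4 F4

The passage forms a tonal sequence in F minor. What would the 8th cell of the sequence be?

Bb5 Ab5 Db5 Bb4

Unit = 4 notes; the statements start on Bb4, C5, Db5, Eb5, F5, moving up a 2nd each time.
Carrying on: G5 → Ab5 → Bb5.
From Bb5 the diatonic shape gives Bb5 Ab5 Db5 Bb4.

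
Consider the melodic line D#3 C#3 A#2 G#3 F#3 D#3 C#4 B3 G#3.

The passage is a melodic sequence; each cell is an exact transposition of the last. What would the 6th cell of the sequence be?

Unit = 3 notes; the statements start on D#3, G#3, C#4, moving up a 4th each time.
Extending up a 4th: F#4 → B4 → E5.
Statement 6 starts on E5 and keeps the same exact contour: E5 D5 B4.

E5 D5 B4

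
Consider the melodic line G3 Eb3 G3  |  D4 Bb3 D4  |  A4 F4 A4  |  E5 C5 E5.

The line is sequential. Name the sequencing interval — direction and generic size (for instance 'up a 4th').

up a 5th

The 3-note cells begin on G3, D4, A4, E5 — each up a 5th from the last.
From G3 to D4: up a 5th.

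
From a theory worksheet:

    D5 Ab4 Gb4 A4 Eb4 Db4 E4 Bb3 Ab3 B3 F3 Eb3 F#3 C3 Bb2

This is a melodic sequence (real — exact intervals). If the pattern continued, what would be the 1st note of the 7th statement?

Grouping in 3s, the 1st note of each cell is D5, A4, E4, B3, F#3.
Each moves down a 4th. Continuing: C#3 → G#2.

G#2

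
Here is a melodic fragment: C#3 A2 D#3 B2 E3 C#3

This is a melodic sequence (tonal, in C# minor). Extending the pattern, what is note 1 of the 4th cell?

The unit is 2 notes. Position-1 pitches of the 3 shown cells: C#3, D#3, E3.
From E3, up a 2nd gives F#3.

F#3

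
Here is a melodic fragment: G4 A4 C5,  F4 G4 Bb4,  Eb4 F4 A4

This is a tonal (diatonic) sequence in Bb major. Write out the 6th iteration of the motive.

Bb3 C4 Eb4

The 3-note cells begin on G4, F4, Eb4 — each down a 2nd from the last.
Extending down a 2nd: D4 → C4 → Bb3.
From Bb3 the diatonic shape gives Bb3 C4 Eb4.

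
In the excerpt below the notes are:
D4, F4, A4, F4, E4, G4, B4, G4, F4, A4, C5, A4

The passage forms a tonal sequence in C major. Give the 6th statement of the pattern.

With a 4-note motive the entries are D4, E4, F4, each up a 2nd from the previous.
Extending up a 2nd: G4 → A4 → B4.
Statement 6 starts on B4 and keeps the same diatonic contour: B4 D5 F5 D5.

B4 D5 F5 D5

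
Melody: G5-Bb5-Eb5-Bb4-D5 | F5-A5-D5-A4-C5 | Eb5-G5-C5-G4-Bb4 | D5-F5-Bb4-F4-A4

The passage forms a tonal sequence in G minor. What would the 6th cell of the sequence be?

Bb4 D5 G4 D4 F4

Unit = 5 notes; the statements start on G5, F5, Eb5, D5, moving down a 2nd each time.
Carrying on: C5 → Bb4.
So cell 6 is Bb4 D5 G4 D4 F4.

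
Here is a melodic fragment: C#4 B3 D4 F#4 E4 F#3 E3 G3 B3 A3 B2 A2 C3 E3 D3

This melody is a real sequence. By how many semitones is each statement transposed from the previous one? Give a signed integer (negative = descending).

-7

With a 5-note motive the entries are C#4, F#3, B2, each down a 5th from the previous.
Counting half-steps from C#4 to F#3: -7.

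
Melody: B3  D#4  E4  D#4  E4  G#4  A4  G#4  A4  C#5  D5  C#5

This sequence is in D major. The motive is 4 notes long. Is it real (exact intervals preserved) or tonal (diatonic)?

real

Each cell has the same semitone pattern (4, 1, -1) — intervals are preserved exactly.
And D#4 lies outside D major, so the sequence is real rather than tonal.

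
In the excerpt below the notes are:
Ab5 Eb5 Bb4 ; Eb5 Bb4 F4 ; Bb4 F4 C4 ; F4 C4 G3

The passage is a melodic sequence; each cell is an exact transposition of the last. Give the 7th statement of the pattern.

With a 3-note motive the entries are Ab5, Eb5, Bb4, F4, each down a 4th from the previous.
Carrying on: C4 → G3 → D3.
From D3 the exact shape gives D3 A2 E2.

D3 A2 E2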